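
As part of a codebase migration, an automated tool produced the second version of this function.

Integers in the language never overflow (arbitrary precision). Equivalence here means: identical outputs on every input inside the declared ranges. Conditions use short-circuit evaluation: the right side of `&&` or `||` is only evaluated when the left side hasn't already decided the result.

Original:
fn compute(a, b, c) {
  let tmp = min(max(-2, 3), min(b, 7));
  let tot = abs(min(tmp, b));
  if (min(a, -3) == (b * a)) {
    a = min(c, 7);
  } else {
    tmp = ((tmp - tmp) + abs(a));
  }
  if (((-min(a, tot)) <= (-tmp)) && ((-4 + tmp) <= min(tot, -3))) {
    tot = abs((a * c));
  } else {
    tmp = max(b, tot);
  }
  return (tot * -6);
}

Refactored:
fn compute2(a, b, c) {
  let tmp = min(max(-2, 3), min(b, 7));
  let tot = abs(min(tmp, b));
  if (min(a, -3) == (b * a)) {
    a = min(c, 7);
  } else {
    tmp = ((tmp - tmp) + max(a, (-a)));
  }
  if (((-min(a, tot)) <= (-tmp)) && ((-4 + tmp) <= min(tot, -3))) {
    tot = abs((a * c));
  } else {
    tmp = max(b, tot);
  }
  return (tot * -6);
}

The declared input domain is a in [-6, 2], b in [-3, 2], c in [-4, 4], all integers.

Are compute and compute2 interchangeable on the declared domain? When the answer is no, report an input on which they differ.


The two versions differ — the changes include min/max/abs usage differs.
Tracing a=-2, b=1, c=-3: compute: tmp = 1; tot = 1; (min(a, -3) == (b * a)) -> false; tmp = 2; (((-min(a, tot)) <= (-tmp)) && ((-4 + tmp) <= min(tot, -3))) -> false; tmp = 1; return -6 | compute2: tmp = 1; tot = 1; (min(a, -3) == (b * a)) -> false; tmp = 2; (((-min(a, tot)) <= (-tmp)) && ((-4 + tmp) <= min(tot, -3))) -> false; tmp = 1; return -6 — matching result -6.
Sweeping the whole domain (486 inputs) finds no disagreement.
verdict: equivalent


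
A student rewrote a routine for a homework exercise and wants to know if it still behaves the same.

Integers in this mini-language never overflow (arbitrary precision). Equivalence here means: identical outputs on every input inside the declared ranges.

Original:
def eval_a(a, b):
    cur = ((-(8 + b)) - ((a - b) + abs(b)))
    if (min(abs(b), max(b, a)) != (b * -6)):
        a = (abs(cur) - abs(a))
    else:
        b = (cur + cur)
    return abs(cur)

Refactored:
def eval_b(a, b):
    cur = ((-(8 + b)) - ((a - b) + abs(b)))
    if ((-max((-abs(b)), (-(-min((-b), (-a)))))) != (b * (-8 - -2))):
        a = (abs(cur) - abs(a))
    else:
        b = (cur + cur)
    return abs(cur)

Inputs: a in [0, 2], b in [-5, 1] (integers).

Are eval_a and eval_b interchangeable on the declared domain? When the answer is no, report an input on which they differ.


Although constant usage differs, arithmetic usage differs, 21/21 inputs agree.
verdict: equivalent


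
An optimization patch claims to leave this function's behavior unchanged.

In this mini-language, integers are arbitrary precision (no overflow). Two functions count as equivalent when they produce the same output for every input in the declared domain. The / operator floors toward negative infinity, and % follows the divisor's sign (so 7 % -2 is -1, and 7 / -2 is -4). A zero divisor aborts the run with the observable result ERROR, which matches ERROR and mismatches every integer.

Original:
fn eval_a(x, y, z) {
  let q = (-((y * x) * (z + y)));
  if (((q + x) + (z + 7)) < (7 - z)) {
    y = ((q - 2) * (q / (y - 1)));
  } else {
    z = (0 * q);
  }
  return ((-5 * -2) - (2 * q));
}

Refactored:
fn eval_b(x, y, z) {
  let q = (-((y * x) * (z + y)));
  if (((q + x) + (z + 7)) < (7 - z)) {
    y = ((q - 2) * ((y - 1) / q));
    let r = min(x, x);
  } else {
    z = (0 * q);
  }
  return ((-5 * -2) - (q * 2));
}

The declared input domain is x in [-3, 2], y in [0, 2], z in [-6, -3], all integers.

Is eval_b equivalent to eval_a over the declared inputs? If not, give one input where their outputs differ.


On input x=-3, y=0, z=-6, eval_a returns 10 while eval_b returns ERROR.
verdict: not equivalent; witness: x=-3, y=0, z=-6


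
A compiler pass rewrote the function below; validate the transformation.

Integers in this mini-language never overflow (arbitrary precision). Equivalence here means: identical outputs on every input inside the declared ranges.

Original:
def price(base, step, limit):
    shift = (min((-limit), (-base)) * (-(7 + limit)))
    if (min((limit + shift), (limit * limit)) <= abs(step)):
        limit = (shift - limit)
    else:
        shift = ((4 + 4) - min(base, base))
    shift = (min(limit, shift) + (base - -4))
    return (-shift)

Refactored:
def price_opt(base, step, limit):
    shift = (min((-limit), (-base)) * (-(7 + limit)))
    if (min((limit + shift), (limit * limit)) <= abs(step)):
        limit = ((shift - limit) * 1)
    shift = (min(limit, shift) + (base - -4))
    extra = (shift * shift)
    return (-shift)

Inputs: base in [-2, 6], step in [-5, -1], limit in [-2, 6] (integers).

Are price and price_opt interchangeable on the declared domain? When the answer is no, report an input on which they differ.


On input base=3, step=-5, limit=6, price returns -12 while price_opt returns -13.
verdict: not equivalent; witness: base=3, step=-5, limit=6


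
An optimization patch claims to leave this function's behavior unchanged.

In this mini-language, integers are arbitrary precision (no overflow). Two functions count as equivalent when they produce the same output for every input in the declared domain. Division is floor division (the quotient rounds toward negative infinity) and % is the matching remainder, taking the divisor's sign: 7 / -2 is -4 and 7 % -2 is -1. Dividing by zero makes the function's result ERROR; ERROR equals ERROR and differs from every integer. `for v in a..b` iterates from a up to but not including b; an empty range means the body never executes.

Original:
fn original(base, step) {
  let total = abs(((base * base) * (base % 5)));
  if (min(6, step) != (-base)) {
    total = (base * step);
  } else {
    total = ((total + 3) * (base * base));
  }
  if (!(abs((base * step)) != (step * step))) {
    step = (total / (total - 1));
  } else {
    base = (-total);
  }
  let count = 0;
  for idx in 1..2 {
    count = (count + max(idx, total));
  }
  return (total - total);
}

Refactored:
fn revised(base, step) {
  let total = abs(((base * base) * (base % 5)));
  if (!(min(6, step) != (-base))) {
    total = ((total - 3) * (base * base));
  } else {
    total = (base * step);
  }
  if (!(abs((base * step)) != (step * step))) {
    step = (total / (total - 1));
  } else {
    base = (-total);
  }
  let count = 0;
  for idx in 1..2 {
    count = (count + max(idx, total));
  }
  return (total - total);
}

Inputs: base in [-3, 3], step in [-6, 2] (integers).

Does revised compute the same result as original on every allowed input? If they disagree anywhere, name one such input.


On input base=-1, step=1, original returns 0 while revised returns ERROR.
verdict: not equivalent; witness: base=-1, step=1


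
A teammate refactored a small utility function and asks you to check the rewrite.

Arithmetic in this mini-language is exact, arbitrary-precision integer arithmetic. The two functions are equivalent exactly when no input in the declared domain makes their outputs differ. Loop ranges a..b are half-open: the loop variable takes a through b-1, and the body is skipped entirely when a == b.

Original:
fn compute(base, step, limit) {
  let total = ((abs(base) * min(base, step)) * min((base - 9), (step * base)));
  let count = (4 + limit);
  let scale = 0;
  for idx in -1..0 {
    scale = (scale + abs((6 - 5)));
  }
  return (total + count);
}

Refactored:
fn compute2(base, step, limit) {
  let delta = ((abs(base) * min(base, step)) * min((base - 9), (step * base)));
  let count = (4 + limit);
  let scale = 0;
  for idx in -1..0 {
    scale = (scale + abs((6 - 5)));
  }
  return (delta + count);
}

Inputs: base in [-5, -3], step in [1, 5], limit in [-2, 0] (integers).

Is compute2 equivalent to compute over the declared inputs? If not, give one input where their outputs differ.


Behavior is preserved: although local variable names differ, the outputs never diverge.
Tracing base=-4, step=5, limit=0: compute: total = 320; count = 4; scale = 0; [idx=-1]; scale = 1; return 324 | compute2: delta = 320; count = 4; scale = 0; [idx=-1]; scale = 1; return 324 — matching result 324.
Every one of the 45 inputs gives matching results.
verdict: equivalent


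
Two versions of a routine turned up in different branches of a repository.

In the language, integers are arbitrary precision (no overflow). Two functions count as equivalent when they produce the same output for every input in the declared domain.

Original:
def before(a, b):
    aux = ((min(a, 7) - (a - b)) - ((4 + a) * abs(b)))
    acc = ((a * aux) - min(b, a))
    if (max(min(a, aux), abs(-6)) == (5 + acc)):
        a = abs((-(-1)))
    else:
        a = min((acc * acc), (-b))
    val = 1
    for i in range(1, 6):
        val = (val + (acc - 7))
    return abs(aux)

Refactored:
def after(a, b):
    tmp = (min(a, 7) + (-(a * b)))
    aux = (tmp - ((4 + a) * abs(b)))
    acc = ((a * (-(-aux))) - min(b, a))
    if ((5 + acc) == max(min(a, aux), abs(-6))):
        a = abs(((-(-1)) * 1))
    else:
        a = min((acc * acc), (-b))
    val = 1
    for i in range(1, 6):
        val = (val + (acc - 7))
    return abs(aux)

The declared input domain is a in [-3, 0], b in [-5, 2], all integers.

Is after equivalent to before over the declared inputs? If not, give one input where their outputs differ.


There is a counterexample at a=-3, b=-5: 10 on one side, 23 on the other.
before: aux = -10; acc = 35; (max(min(a, aux), abs(-6)) == (5 + acc)) -> false; a = 5; val = 1; [i=1]; val = 29; [i=2]; val = 57; [i=3]; val = 85; [i=4]; val = 113; [i=5]; val = 141; return 10
after: tmp = -18; aux = -23; acc = 74; ((5 + acc) == max(min(a, aux), abs(-6))) -> false; a = 5; val = 1; [i=1]; val = 68; [i=2]; val = 135; [i=3]; val = 202; [i=4]; val = 269; [i=5]; val = 336; return 23
verdict: not equivalent; witness: a=-3, b=-5


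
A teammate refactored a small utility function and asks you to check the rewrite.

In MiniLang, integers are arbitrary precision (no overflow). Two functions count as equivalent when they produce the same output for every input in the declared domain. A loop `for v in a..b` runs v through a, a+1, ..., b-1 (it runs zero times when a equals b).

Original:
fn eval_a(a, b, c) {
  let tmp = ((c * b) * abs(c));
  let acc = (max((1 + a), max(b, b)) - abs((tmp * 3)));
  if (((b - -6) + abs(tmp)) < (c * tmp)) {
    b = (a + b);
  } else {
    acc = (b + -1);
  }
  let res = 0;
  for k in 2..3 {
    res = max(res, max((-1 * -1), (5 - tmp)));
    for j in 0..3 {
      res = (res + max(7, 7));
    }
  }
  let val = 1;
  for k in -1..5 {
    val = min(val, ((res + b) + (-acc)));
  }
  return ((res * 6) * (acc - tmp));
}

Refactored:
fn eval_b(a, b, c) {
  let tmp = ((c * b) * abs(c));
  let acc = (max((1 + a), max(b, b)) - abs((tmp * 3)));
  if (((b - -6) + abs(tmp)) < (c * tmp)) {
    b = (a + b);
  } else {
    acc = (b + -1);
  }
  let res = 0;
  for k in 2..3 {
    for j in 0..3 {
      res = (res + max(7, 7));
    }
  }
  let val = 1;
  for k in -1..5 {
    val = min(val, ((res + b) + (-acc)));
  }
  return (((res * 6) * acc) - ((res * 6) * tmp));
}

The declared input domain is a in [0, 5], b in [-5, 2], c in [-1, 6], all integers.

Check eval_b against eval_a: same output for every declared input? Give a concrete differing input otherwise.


At a=0, b=-5, c=-1: eval_a gives -1452, eval_b gives -1386.
verdict: not equivalent; witness: a=0, b=-5, c=-1


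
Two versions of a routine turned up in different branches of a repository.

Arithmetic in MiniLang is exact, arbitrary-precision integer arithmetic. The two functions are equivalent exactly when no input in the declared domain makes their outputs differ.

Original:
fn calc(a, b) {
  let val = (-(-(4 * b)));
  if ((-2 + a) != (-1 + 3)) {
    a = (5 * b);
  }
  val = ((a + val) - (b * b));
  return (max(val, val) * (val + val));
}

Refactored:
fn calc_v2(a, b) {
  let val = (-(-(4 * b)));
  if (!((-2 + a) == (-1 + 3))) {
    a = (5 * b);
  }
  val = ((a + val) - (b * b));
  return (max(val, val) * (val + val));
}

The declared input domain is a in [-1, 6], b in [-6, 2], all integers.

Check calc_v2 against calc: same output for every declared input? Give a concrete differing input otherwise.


Changes here: comparison usage differs, boolean connective usage differs; the full 72-point sweep finds no disagreement.
verdict: equivalent


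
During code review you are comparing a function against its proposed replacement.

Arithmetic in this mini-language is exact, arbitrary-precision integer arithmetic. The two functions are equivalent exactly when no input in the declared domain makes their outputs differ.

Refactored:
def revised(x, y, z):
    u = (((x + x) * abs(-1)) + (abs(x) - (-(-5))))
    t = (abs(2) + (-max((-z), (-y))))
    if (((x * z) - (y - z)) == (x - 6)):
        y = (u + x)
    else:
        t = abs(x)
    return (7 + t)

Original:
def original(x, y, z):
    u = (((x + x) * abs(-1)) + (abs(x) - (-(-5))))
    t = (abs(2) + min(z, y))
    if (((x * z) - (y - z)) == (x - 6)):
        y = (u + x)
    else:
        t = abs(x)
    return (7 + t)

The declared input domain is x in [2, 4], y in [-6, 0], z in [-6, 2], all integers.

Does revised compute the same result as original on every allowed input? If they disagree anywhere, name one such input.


Behavior is preserved: although min/max/abs usage differs, the outputs never diverge.
Tracing x=4, y=-2, z=-3: original: u=7, then t=-1, then (((x * z) - (y - z)) == (x - 6)) is false, then t=4, then returns 11 | revised: u=7, then t=-1, then (((x * z) - (y - z)) == (x - 6)) is false, then t=4, then returns 11 — matching result 11.
Every one of the 189 inputs gives matching results.
verdict: equivalent


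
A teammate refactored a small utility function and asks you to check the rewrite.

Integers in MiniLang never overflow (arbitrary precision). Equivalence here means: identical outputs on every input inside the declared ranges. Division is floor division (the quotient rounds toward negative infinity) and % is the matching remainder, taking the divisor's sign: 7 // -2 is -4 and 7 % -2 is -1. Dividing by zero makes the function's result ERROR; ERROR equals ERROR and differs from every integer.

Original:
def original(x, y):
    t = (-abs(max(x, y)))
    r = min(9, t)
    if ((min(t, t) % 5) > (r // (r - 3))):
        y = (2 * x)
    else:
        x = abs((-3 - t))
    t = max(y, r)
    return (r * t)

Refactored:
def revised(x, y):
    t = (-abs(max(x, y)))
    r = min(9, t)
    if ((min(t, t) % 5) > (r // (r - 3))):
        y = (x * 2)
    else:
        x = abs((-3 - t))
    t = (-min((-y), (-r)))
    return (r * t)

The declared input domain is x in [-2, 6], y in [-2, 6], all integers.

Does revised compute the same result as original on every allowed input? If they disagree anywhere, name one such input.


Comparing the listings, the differences include: min/max/abs usage differs.
As a probe, take x=6, y=2: original runs t := -6 | r := -6 | ((min(t, t) % 5) > (r // (r - 3))): true | y := 12 | t := 12 | result -72; revised runs t := -6 | r := -6 | ((min(t, t) % 5) > (r // (r - 3))): true | y := 12 | t := 12 | result -72; both end at -72.
Every one of the 81 inputs gives matching results.
verdict: equivalent


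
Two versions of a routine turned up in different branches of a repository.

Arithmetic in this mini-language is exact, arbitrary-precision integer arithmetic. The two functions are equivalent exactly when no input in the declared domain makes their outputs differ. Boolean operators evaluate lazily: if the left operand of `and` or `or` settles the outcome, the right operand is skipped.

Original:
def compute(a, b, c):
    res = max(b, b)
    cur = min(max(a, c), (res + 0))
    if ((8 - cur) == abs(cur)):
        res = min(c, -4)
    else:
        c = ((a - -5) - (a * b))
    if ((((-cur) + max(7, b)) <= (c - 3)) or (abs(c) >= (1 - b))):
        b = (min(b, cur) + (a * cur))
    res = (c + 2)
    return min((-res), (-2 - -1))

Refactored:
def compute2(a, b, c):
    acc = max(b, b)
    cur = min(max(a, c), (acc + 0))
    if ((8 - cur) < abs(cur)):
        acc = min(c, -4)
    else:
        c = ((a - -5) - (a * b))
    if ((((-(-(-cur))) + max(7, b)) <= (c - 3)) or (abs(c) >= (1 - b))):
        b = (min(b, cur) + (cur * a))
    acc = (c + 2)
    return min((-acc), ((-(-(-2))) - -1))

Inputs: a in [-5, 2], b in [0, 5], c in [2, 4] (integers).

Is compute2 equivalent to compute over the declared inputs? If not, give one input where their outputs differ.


Consider the input a=-5, b=4, c=4.
compute: res=4, then cur=4, then ((8 - cur) == abs(cur)) is true, then res=-4, then ((((-cur) + max(7, b)) <= (c - 3)) or (abs(c) >= (1 - b))) is true, then b=-16, then res=6, then returns -6
compute2: acc=4, then cur=4, then ((8 - cur) < abs(cur)) is false, then c=20, then ((((-(-(-cur))) + max(7, b)) <= (c - 3)) or (abs(c) >= (1 - b))) is true, then b=-16, then acc=22, then returns -22
-6 != -22, so the rewrite changes behavior.
verdict: not equivalent; witness: a=-5, b=4, c=4


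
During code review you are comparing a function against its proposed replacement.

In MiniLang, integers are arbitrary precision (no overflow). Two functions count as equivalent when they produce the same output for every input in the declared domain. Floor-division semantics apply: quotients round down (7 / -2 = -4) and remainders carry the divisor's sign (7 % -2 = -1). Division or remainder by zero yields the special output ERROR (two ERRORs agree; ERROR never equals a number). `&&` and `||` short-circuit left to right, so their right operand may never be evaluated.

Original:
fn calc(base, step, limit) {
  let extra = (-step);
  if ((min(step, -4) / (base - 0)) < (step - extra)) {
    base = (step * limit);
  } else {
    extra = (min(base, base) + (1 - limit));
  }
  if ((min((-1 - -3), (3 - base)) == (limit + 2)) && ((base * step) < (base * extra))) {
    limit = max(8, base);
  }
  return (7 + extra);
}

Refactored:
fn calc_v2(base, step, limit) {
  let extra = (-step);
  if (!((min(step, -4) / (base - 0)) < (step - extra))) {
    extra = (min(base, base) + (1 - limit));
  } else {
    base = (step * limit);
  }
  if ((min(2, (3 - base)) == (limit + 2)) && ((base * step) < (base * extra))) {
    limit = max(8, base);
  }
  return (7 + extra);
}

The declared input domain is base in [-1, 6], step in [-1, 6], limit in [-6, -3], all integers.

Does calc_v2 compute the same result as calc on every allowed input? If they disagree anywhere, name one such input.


Side by side, the visible changes include: constant usage differs; boolean connective usage differs; arithmetic usage differs.
One worked example (base=2, step=4, limit=-4) — calc: extra = -4; ((min(step, -4) / (base - 0)) < (step - extra)) -> true; base = -16; ((min((-1 - -3), (3 - base)) == (limit + 2)) && ((base * step) < (base * extra))) -> false; return 3; calc_v2: extra = -4; (!((min(step, -4) / (base - 0)) < (step - extra))) -> false; base = -16; ((min(2, (3 - base)) == (limit + 2)) && ((base * step) < (base * extra))) -> false; return 3; agreement on 3.
An exhaustive pass over the 256 declared inputs shows identical outputs.
verdict: equivalent


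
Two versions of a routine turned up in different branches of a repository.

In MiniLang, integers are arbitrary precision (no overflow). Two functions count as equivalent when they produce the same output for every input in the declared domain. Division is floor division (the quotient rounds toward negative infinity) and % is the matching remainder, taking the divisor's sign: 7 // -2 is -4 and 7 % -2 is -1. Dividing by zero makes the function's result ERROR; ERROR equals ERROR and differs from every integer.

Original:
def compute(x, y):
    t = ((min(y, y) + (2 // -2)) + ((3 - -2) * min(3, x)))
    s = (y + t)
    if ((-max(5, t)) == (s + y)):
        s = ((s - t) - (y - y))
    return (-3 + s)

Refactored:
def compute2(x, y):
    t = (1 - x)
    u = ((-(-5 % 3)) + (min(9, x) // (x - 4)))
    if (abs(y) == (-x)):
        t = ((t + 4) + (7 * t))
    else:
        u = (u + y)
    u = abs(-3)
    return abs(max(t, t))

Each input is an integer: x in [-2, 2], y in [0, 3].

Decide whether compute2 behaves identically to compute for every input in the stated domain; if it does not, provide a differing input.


Not equivalent: x=-2, y=0 separates them (-14 vs 3).
compute: t=-11, then s=-11, then ((-max(5, t)) == (s + y)) is false, then returns -14
compute2: t=3, then u=-1, then (abs(y) == (-x)) is false, then u=-1, then u=3, then returns 3
verdict: not equivalent; witness: x=-2, y=0


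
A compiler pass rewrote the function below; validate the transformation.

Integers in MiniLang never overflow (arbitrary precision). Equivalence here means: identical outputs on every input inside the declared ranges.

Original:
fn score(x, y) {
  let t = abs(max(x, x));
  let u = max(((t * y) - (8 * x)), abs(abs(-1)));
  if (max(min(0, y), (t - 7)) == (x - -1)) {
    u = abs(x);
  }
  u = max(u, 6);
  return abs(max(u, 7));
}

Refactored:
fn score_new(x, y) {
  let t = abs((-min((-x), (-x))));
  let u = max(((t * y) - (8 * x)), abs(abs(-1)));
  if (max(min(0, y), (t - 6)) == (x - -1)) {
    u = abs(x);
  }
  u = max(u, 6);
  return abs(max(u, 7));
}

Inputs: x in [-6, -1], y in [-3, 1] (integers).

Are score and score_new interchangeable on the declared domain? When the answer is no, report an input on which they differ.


Consider the input x=-4, y=-3.
score: t=4, then u=20, then (max(min(0, y), (t - 7)) == (x - -1)) is true, then u=4, then u=6, then returns 7
score_new: t=4, then u=20, then (max(min(0, y), (t - 6)) == (x - -1)) is false, then u=20, then returns 20
7 against 20: the behavior changed.
verdict: not equivalent; witness: x=-4, y=-3


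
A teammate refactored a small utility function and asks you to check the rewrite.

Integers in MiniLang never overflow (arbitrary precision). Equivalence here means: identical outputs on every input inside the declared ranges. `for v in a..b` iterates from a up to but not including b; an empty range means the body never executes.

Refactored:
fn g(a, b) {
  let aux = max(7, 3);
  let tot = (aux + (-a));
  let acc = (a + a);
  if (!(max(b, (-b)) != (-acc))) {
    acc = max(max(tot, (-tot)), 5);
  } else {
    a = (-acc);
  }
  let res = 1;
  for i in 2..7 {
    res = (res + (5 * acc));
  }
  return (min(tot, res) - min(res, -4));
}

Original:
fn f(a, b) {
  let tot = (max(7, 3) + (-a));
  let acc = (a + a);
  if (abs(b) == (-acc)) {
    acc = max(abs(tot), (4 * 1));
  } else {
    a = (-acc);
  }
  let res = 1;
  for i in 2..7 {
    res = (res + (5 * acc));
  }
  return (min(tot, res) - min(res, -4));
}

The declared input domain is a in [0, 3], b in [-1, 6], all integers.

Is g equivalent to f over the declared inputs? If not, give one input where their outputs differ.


The one real change (`4` became `5`) has no effect anywhere in the declared ranges.
As a probe, take a=0, b=4: f runs tot = 7; acc = 0; (abs(b) == (-acc)) -> false; a = 0; res = 1; [i=2]; res = 1; [i=3]; res = 1; [i=4]; res = 1; [i=5]; res = 1; [i=6]; res = 1; return 5; g runs aux = 7; tot = 7; acc = 0; (!(max(b, (-b)) != (-acc))) -> false; a = 0; res = 1; [i=2]; res = 1; [i=3]; res = 1; [i=4]; res = 1; [i=5]; res = 1; [i=6]; res = 1; return 5; both end at 5.
Across all 32 domain points the two functions coincide.
verdict: equivalent


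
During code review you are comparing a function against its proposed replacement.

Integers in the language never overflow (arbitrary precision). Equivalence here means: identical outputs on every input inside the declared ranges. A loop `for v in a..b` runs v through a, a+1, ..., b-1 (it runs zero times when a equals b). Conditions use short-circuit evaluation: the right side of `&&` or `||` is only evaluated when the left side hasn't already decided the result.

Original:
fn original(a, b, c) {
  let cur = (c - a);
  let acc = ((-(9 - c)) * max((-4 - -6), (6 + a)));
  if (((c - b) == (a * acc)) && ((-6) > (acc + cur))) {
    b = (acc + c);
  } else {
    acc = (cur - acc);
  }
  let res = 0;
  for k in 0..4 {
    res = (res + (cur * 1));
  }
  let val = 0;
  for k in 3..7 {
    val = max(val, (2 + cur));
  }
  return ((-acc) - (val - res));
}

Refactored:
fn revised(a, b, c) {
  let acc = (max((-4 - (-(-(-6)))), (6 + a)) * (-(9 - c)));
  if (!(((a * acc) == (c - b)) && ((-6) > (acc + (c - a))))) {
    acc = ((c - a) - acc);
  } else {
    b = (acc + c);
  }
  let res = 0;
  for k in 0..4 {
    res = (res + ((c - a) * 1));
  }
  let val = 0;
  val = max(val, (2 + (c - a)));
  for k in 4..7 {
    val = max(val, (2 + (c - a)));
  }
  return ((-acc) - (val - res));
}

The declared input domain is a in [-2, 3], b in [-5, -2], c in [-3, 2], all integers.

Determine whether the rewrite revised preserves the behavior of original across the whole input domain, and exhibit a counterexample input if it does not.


Behavior is preserved: although loop structure differs; boolean connective usage differs; constant usage differs; local variable names differ; arithmetic usage differs; min/max/abs usage differs, the outputs never diverge.
Spot check at a=0, b=-4, c=-3 — original: cur becomes -3; next acc becomes -72; next (((c - b) == (a * acc)) && ((-6) > (acc + cur))) evaluates to false; next acc becomes 69; next res becomes 0; next at k=0:; next res becomes -3; next at k=1:; next res becomes -6; next at k=2:; next res becomes -9; next at k=3:; next res becomes -12; next val becomes 0; next at k=3:; next val becomes 0; next at k=4:; next val becomes 0; next at k=5:; next val becomes 0; next at k=6:; next val becomes 0; next final value -81. revised: acc becomes -72; next (!(((a * acc) == (c - b)) && ((-6) > (acc + (c - a))))) evaluates to true; next acc becomes 69; next res becomes 0; next at k=0:; next res becomes -3; next at k=1:; next res becomes -6; next at k=2:; next res becomes -9; next at k=3:; next res becomes -12; next val becomes 0; next val becomes 0; next at k=4:; next val becomes 0; next at k=5:; next val becomes 0; next at k=6:; next val becomes 0; next final value -81. Both give -81.
Sweeping the whole domain (144 inputs) finds no disagreement.
verdict: equivalent


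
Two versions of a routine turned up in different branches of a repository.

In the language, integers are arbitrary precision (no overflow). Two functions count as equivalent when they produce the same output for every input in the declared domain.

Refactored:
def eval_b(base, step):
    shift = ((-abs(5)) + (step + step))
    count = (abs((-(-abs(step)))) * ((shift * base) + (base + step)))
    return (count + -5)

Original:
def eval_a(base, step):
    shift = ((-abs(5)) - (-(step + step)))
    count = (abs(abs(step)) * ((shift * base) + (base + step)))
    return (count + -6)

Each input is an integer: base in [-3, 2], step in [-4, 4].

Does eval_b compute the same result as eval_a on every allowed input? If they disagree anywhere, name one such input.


base=-3, step=-4 yields 122 from eval_a but 123 from eval_b.
verdict: not equivalent; witness: base=-3, step=-4


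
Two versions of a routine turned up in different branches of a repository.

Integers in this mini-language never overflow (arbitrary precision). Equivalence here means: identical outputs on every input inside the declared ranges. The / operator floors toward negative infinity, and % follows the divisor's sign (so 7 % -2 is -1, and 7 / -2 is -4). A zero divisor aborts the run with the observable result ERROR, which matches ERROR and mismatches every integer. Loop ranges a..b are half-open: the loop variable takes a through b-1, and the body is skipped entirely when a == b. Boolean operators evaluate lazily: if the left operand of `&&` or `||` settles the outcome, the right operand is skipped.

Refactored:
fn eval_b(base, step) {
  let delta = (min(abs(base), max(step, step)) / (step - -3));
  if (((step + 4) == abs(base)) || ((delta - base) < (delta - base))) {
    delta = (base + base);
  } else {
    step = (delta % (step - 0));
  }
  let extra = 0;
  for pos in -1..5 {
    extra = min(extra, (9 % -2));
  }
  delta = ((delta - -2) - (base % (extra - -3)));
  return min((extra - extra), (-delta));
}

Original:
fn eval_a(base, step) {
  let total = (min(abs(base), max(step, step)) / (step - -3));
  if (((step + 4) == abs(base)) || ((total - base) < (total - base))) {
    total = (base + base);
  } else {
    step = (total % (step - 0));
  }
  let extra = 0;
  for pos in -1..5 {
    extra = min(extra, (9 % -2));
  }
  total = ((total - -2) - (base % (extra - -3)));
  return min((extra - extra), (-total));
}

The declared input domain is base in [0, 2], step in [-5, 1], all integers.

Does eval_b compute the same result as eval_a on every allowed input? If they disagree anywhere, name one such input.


Side by side, the visible changes include: local variable names differ.
Spot check at base=2, step=-2 — eval_a: total=-2, then (((step + 4) == abs(base)) || ((total - base) < (total - base))) is true, then total=4, then extra=0, then (pos=-1), then extra=-1, then (pos=0), then extra=-1, then (pos=1), then extra=-1, then (pos=2), then extra=-1, then (pos=3), then extra=-1, then (pos=4), then extra=-1, then total=6, then returns -6. eval_b: delta=-2, then (((step + 4) == abs(base)) || ((delta - base) < (delta - base))) is true, then delta=4, then extra=0, then (pos=-1), then extra=-1, then (pos=0), then extra=-1, then (pos=1), then extra=-1, then (pos=2), then extra=-1, then (pos=3), then extra=-1, then (pos=4), then extra=-1, then delta=6, then returns -6. Both give -6.
An exhaustive pass over the 21 declared inputs shows identical outputs.
verdict: equivalent


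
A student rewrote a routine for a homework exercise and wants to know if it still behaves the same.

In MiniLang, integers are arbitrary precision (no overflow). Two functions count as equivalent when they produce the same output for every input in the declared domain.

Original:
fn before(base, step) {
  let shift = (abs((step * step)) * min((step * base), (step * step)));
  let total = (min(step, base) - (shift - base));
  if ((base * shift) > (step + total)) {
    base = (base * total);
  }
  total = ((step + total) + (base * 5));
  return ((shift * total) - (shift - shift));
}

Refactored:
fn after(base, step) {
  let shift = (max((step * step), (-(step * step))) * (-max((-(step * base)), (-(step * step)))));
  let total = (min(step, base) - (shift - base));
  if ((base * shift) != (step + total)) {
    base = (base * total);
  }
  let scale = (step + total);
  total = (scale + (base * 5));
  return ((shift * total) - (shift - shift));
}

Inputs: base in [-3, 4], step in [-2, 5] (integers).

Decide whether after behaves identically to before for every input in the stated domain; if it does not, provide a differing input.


Consider the input base=-3, step=-2.
before: shift := 16 | total := -22 | ((base * shift) > (step + total)): false | total := -39 | result -624
after: shift := 16 | total := -22 | ((base * shift) != (step + total)): true | base := 66 | scale := -24 | total := 306 | result 4896
-624 and 4896 differ, so these are not the same function on this domain.
verdict: not equivalent; witness: base=-3, step=-2


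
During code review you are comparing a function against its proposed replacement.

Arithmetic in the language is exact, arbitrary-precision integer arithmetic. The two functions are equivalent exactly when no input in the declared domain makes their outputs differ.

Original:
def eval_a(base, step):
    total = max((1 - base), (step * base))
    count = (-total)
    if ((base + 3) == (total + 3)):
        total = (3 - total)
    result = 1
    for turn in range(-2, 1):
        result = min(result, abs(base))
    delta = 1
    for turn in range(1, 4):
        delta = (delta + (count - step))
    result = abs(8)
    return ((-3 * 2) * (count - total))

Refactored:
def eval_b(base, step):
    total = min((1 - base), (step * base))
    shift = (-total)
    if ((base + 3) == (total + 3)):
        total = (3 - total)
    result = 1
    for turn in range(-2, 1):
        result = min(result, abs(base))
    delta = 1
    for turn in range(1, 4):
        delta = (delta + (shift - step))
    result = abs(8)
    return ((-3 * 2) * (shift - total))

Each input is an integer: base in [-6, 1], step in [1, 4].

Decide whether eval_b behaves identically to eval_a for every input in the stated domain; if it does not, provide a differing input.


Not equivalent: base=-6, step=1 separates them (84 vs 18).
eval_a: total = 7; count = -7; ((base + 3) == (total + 3)) -> false; result = 1; [turn=-2]; result = 1; [turn=-1]; result = 1; [turn=0]; result = 1; delta = 1; [turn=1]; delta = -7; [turn=2]; delta = -15; [turn=3]; delta = -23; result = 8; return 84
eval_b: total = -6; shift = 6; ((base + 3) == (total + 3)) -> true; total = 9; result = 1; [turn=-2]; result = 1; [turn=-1]; result = 1; [turn=0]; result = 1; delta = 1; [turn=1]; delta = 6; [turn=2]; delta = 11; [turn=3]; delta = 16; result = 8; return 18
verdict: not equivalent; witness: base=-6, step=1


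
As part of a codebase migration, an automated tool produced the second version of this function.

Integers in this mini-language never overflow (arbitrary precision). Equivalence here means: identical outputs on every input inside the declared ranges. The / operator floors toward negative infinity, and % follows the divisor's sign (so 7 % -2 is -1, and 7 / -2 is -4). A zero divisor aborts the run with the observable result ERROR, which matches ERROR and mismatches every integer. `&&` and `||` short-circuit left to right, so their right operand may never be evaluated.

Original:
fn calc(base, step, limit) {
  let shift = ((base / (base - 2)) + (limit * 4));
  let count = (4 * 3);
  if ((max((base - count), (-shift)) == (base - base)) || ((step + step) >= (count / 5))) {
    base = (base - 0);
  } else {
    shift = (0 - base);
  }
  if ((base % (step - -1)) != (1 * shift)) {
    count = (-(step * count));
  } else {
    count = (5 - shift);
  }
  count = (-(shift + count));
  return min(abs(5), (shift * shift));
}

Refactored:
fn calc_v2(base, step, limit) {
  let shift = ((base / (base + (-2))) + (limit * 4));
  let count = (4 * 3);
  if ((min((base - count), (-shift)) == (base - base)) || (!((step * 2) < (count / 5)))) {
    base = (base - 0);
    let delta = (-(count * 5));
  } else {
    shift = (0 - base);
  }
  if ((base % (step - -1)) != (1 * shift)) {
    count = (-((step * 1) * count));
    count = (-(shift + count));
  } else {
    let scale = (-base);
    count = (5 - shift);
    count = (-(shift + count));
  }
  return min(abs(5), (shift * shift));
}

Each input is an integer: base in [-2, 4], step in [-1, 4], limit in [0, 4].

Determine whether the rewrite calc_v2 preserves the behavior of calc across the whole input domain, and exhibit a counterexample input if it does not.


At base=-2, step=0, limit=0: calc gives 0, calc_v2 gives 4.
verdict: not equivalent; witness: base=-2, step=0, limit=0


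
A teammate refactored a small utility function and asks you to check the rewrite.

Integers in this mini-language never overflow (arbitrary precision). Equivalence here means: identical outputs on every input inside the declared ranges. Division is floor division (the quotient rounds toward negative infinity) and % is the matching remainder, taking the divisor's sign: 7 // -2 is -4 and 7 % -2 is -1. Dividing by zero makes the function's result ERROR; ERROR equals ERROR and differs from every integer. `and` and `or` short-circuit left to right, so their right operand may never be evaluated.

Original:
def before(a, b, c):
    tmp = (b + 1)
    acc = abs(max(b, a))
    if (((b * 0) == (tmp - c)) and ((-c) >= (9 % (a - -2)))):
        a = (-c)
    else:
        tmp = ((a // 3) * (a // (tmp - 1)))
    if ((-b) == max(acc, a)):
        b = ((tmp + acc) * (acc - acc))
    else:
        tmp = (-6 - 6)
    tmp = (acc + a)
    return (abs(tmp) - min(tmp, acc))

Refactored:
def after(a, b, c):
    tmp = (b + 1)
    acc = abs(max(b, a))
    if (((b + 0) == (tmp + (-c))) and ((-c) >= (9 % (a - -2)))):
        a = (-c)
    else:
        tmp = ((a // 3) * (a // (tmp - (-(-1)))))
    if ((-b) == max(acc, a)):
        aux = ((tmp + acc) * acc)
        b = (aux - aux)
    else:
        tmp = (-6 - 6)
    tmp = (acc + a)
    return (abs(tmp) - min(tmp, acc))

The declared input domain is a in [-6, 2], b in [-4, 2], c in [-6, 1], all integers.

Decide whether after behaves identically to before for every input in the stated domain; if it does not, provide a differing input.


Evaluate both at a=-6, b=-4, c=-3.
before: tmp becomes -3; next acc becomes 4; next (((b * 0) == (tmp - c)) and ((-c) >= (9 % (a - -2)))) evaluates to true; next a becomes 3; next ((-b) == max(acc, a)) evaluates to true; next b becomes 0; next tmp becomes 7; next final value 3
after: tmp becomes -3; next acc becomes 4; next (((b + 0) == (tmp + (-c))) and ((-c) >= (9 % (a - -2)))) evaluates to false; next tmp becomes -2; next ((-b) == max(acc, a)) evaluates to true; next aux becomes 8; next b becomes 0; next tmp becomes -2; next final value 4
3 vs 4 — the two versions disagree here.
verdict: not equivalent; witness: a=-6, b=-4, c=-3


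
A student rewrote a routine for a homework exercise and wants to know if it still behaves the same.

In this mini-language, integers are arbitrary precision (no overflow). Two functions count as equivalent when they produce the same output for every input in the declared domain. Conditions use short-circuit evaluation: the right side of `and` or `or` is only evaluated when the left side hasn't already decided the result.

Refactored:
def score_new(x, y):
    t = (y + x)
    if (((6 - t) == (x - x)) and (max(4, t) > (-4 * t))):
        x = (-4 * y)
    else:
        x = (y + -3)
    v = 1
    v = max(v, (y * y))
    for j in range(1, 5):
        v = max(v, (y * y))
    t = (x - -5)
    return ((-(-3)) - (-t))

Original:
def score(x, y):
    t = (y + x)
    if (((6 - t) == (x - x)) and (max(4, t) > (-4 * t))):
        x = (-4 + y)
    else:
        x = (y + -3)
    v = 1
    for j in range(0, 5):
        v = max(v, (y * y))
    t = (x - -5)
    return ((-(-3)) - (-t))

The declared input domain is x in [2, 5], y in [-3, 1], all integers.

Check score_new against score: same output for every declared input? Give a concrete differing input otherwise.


Run the pair on x=5, y=1.
score: t becomes 6; next (((6 - t) == (x - x)) and (max(4, t) > (-4 * t))) evaluates to true; next x becomes -3; next v becomes 1; next at j=0:; next v becomes 1; next at j=1:; next v becomes 1; next at j=2:; next v becomes 1; next at j=3:; next v becomes 1; next at j=4:; next v becomes 1; next t becomes 2; next final value 5
score_new: t becomes 6; next (((6 - t) == (x - x)) and (max(4, t) > (-4 * t))) evaluates to true; next x becomes -4; next v becomes 1; next v becomes 1; next at j=1:; next v becomes 1; next at j=2:; next v becomes 1; next at j=3:; next v becomes 1; next at j=4:; next v becomes 1; next t becomes 1; next final value 4
5 != 4, so the rewrite changes behavior.
verdict: not equivalent; witness: x=5, y=1


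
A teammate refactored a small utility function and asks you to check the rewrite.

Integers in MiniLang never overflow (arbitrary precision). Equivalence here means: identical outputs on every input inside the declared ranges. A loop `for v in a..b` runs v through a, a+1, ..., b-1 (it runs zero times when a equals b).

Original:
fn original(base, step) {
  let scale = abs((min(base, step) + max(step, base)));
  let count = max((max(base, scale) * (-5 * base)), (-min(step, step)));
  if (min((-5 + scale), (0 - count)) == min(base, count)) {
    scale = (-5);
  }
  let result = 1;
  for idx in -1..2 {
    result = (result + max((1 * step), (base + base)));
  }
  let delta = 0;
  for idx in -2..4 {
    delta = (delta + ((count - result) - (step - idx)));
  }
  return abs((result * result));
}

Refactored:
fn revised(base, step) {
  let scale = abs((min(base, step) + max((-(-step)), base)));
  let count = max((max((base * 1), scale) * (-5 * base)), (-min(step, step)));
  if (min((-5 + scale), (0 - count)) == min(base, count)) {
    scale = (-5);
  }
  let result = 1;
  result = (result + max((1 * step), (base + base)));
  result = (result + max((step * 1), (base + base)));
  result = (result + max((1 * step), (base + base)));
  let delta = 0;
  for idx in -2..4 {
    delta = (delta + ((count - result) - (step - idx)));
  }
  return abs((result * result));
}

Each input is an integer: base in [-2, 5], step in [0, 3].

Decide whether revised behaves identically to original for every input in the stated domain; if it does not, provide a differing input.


Reading the diff, among the changes: min/max/abs usage differs; and constant usage differs; and loop structure differs; and statement counts differ; and arithmetic usage differs.
As a probe, take base=-2, step=3: original runs scale becomes 1; next count becomes 10; next (min((-5 + scale), (0 - count)) == min(base, count)) evaluates to false; next result becomes 1; next at idx=-1:; next result becomes 4; next at idx=0:; next result becomes 7; next at idx=1:; next result becomes 10; next delta becomes 0; next at idx=-2:; next delta becomes -5; next at idx=-1:; next delta becomes -9; next at idx=0:; next delta becomes -12; next at idx=1:; next delta becomes -14; next at idx=2:; next delta becomes -15; next at idx=3:; next delta becomes -15; next final value 100; revised runs scale becomes 1; next count becomes 10; next (min((-5 + scale), (0 - count)) == min(base, count)) evaluates to false; next result becomes 1; next result becomes 4; next result becomes 7; next result becomes 10; next delta becomes 0; next at idx=-2:; next delta becomes -5; next at idx=-1:; next delta becomes -9; next at idx=0:; next delta becomes -12; next at idx=1:; next delta becomes -14; next at idx=2:; next delta becomes -15; next at idx=3:; next delta becomes -15; next final value 100; both end at 100.
Every one of the 32 inputs gives matching results.
verdict: equivalent
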